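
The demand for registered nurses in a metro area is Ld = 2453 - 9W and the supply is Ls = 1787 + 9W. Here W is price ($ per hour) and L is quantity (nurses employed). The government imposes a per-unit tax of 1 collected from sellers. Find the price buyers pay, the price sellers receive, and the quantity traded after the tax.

The tax drives a wedge W_b - W_s = 1. Substituting W_s = W_b - 1 into supply: Ls = 1778 + 9W_b.
Set Ld = Ls: 2453 - 9W_b = 1778 + 9W_b, so 675 = 18W_b and W_b = 37.5.
Then W_s = 37.5 - 1 = 36.5 and L = 2453 - 9(37.5) = 2115.5.

W_b = 37.5, W_s = 36.5, L = 2115.5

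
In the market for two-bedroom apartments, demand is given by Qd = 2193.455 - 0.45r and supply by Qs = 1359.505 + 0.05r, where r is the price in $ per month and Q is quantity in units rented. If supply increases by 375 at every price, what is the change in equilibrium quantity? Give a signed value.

ΔQ = 337.5

At equilibrium Qd = Qs, so 2193.455 - 0.45r = 1359.505 + 0.05r; collecting terms, 833.95 = 0.5r and r* = 1667.9.
Substitute back: Q* = 2193.455 - 0.45(1667.9) = 1442.9.
After the shift, supply is Qs = 1734.505 + 0.05r.
The new intersection has 458.95 = 0.5r, i.e. r = 917.9, Q = 1780.4.
ΔQ = 1780.4 - 1442.9 = 337.5.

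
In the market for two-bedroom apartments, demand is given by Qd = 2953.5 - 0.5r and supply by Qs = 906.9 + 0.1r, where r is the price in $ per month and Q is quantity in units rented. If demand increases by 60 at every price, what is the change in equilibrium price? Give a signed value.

Δr = 100

Set Qd = Qs: 2953.5 - 0.5r = 906.9 + 0.1r, so 2046.6 = 0.6r and r* = 3411.
From the demand curve, Q* = 2953.5 - 0.5(3411) = 1248.
After the shift, demand is Qd = 3013.5 - 0.5r.
The new intersection has 2106.6 = 0.6r, i.e. r = 3511, Q = 1258.
Δr = 3511 - 3411 = 100.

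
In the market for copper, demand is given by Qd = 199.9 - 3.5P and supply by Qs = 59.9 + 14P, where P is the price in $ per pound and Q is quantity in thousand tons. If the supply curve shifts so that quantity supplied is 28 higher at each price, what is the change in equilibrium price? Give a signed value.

ΔP = -1.6

At equilibrium Qd = Qs, so 199.9 - 3.5P = 59.9 + 14P; collecting terms, 140 = 17.5P and P* = 8.
From the demand curve, Q* = 199.9 - 3.5(8) = 171.9.
After the shift, supply is Qs = 87.9 + 14P.
New equilibrium: 112 = 17.5P, so P = 6.4 and Q = 177.5.
ΔP = 6.4 - 8 = -1.6.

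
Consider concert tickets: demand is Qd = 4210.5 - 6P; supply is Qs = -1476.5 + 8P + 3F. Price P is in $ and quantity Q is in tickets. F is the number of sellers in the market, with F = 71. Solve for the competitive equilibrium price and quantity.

P* = 391, Q* = 1864.5

With F = 71, supply is Qs = -1263.5 + 8P.
Equating demand and supply, 4210.5 - 6P = -1263.5 + 8P gives 14P = 5474, so P* = 391.
Plugging P* into demand: Q* = 4210.5 - 6(391) = 1864.5.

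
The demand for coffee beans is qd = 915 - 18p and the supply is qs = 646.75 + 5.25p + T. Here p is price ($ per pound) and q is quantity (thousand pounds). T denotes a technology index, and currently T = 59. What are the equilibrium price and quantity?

With T = 59, supply is qs = 705.75 + 5.25p.
The market clears where 915 - 18p = 705.75 + 5.25p. Rearranging, 23.25p = 209.25, hence p* = 9.
From the demand curve, q* = 915 - 18(9) = 753.

p* = 9, q* = 753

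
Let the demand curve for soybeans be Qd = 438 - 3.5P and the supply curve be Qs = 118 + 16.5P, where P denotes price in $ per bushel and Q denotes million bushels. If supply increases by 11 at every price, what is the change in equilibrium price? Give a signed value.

ΔP = -0.55

Set Qd = Qs: 438 - 3.5P = 118 + 16.5P, so 320 = 20P and P* = 16.
Plugging P* into demand: Q* = 438 - 3.5(16) = 382.
After the shift, supply is Qs = 129 + 16.5P.
The new intersection has 309 = 20P, i.e. P = 15.45, Q = 383.925.
ΔP = 15.45 - 16 = -0.55.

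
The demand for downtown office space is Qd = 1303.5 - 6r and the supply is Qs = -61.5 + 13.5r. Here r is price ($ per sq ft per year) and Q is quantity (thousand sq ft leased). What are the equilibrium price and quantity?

r* = 70, Q* = 883.5

Set Qd = Qs: 1303.5 - 6r = -61.5 + 13.5r, so 1365 = 19.5r and r* = 70.
Substitute back: Q* = 1303.5 - 6(70) = 883.5.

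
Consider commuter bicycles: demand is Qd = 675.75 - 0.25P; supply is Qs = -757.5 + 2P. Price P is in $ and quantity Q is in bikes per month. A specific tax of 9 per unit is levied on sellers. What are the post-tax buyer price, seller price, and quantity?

With a tax of 9 on sellers, they supply based on the net price P_s = P_b - 9, so Qs = -775.5 + 2P_b.
Market clearing requires 675.75 - 0.25P_b = -775.5 + 2P_b; hence 1451.25 = 2.25P_b and P_b = 645.
So P_s = 636 and the quantity traded is Q = 675.75 - 0.25(645) = 514.5.

P_b = 645, P_s = 636, Q = 514.5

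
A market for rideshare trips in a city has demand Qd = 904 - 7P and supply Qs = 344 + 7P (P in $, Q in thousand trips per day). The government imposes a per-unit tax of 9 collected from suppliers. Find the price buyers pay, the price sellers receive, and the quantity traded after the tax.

The tax drives a wedge P_b - P_s = 9. Substituting P_s = P_b - 9 into supply: Qs = 281 + 7P_b.
Equate demand and the shifted supply: 904 - 7P_b = 281 + 7P_b, giving 14P_b = 623, so P_b = 44.5.
Then P_s = 44.5 - 9 = 35.5 and Q = 904 - 7(44.5) = 592.5.

P_b = 44.5, P_s = 35.5, Q = 592.5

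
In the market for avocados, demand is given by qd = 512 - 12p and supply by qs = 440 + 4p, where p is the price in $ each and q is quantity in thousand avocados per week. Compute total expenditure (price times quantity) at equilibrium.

Equating demand and supply, 512 - 12p = 440 + 4p gives 16p = 72, so p* = 4.5.
Substitute back: q* = 512 - 12(4.5) = 458.
Total expenditure = p* × q* = 4.5 × 458 = 2061.

Total expenditure = 2061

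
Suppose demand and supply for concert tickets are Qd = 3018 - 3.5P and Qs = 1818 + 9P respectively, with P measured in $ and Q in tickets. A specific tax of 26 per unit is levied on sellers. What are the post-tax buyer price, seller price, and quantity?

P_b = 114.72, P_s = 88.72, Q = 2616.48

With a tax of 26 on sellers, they supply based on the net price P_s = P_b - 26, so Qs = 1584 + 9P_b.
Equate demand and the shifted supply: 3018 - 3.5P_b = 1584 + 9P_b, giving 12.5P_b = 1434, so P_b = 114.72.
So P_s = 88.72 and the quantity traded is Q = 3018 - 3.5(114.72) = 2616.48.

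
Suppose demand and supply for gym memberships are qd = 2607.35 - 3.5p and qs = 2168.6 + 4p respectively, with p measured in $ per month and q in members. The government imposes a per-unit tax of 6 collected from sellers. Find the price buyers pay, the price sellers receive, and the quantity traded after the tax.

p_b = 61.7, p_s = 55.7, q = 2391.4

With a tax of 6 on sellers, they supply based on the net price p_s = p_b - 6, so qs = 2144.6 + 4p_b.
Equate demand and the shifted supply: 2607.35 - 3.5p_b = 2144.6 + 4p_b, giving 7.5p_b = 462.75, so p_b = 61.7.
Then p_s = 61.7 - 6 = 55.7 and q = 2607.35 - 3.5(61.7) = 2391.4.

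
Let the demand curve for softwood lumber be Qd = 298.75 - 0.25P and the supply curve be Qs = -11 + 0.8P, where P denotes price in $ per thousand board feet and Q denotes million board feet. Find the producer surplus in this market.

The market clears where 298.75 - 0.25P = -11 + 0.8P. Rearranging, 1.05P = 309.75, hence P* = 295.
Plugging P* into demand: Q* = 298.75 - 0.25(295) = 225.
Supply choke price (Qs = 0): P = 13.75. Producer surplus = ½ × (295 - 13.75) × 225 = 31640.625.

Producer surplus = 31640.625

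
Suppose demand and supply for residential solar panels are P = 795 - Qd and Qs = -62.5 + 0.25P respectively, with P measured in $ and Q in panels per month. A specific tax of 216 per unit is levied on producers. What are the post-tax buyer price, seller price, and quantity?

In direct form, Qd = 795 - P.
With a tax of 216 on producers, they supply based on the net price P_s = P_b - 216, so Qs = -116.5 + 0.25P_b.
Set Qd = Qs: 795 - P_b = -116.5 + 0.25P_b, so 911.5 = 1.25P_b and P_b = 729.2.
So P_s = 513.2 and the quantity traded is Q = 795 - 729.2 = 65.8.

P_b = 729.2, P_s = 513.2, Q = 65.8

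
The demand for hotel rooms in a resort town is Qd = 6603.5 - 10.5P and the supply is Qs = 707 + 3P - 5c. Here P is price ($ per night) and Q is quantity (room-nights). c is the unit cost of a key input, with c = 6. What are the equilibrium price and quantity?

P* = 439, Q* = 1994

With c = 6, supply is Qs = 677 + 3P.
The market clears where 6603.5 - 10.5P = 677 + 3P. Rearranging, 13.5P = 5926.5, hence P* = 439.
Plugging P* into demand: Q* = 6603.5 - 10.5(439) = 1994.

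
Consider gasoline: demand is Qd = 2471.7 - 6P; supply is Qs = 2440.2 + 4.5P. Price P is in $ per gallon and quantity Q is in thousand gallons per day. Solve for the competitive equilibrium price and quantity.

The market clears where 2471.7 - 6P = 2440.2 + 4.5P. Rearranging, 10.5P = 31.5, hence P* = 3.
Substitute back: Q* = 2471.7 - 6(3) = 2453.7.

P* = 3, Q* = 2453.7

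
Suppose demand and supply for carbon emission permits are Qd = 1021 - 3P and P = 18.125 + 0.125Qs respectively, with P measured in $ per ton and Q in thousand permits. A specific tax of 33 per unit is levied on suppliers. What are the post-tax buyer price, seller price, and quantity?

Solving each curve for Q: Qs = -145 + 8P.
Suppliers keep P_s = P_b - 33 per unit, so supply in terms of the buyer price is Qs = -409 + 8P_b.
Market clearing requires 1021 - 3P_b = -409 + 8P_b; hence 1430 = 11P_b and P_b = 130.
Then P_s = 130 - 33 = 97 and Q = 1021 - 3(130) = 631.

P_b = 130, P_s = 97, Q = 631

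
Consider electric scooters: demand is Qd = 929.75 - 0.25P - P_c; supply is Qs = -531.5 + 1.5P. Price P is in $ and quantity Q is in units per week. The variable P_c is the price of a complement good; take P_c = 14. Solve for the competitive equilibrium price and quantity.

With P_c = 14, demand is Qd = 915.75 - 0.25P.
At equilibrium Qd = Qs, so 915.75 - 0.25P = -531.5 + 1.5P; collecting terms, 1447.25 = 1.75P and P* = 827.
Plugging P* into demand: Q* = 915.75 - 0.25(827) = 709.

P* = 827, Q* = 709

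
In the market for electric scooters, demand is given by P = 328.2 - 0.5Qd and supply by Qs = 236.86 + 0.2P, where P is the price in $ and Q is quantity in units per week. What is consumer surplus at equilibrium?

Consumer surplus = 18906.25

Solving each curve for Q: Qd = 656.4 - 2P.
The market clears where 656.4 - 2P = 236.86 + 0.2P. Rearranging, 2.2P = 419.54, hence P* = 190.7.
From the demand curve, Q* = 656.4 - 2(190.7) = 275.
Demand choke price (Qd = 0): P = 656.4/2 = 328.2. Consumer surplus = ½ × (328.2 - 190.7) × 275 = 18906.25.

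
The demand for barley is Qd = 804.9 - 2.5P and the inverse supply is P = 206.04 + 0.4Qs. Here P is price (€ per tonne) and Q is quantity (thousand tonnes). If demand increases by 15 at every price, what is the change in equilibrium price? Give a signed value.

ΔP = 3

Inverting to quantity form: Qs = -515.1 + 2.5P.
At equilibrium Qd = Qs, so 804.9 - 2.5P = -515.1 + 2.5P; collecting terms, 1320 = 5P and P* = 264.
Plugging P* into demand: Q* = 804.9 - 2.5(264) = 144.9.
After the shift, demand is Qd = 819.9 - 2.5P.
The new intersection has 1335 = 5P, i.e. P = 267, Q = 152.4.
ΔP = 267 - 264 = 3.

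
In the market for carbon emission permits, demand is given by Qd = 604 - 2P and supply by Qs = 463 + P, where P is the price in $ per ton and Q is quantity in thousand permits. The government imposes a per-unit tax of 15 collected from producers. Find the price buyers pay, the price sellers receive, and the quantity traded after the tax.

P_b = 52, P_s = 37, Q = 500

Producers keep P_s = P_b - 15 per unit, so supply in terms of the buyer price is Qs = 448 + P_b.
Set Qd = Qs: 604 - 2P_b = 448 + P_b, so 156 = 3P_b and P_b = 52.
So P_s = 37 and the quantity traded is Q = 604 - 2(52) = 500.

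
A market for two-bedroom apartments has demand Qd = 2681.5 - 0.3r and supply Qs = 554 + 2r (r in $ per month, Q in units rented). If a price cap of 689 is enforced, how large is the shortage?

Shortage = 542.8

At r = 689: Qd = 2474.8 and Qs = 1932.
Shortage = Qd - Qs = 2474.8 - 1932 = 542.8.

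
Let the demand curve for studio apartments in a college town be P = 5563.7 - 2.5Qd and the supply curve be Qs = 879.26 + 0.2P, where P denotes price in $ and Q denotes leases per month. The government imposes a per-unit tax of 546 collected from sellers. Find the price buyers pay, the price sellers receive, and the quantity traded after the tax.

Rewriting in direct form: Qd = 2225.48 - 0.4P.
With a tax of 546 on sellers, they supply based on the net price P_s = P_b - 546, so Qs = 770.06 + 0.2P_b.
Equate demand and the shifted supply: 2225.48 - 0.4P_b = 770.06 + 0.2P_b, giving 0.6P_b = 1455.42, so P_b = 2425.7.
Then P_s = 2425.7 - 546 = 1879.7 and Q = 2225.48 - 0.4(2425.7) = 1255.2.

P_b = 2425.7, P_s = 1879.7, Q = 1255.2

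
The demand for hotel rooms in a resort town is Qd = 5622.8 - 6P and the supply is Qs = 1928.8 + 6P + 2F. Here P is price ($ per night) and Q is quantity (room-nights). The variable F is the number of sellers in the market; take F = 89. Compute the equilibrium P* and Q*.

P* = 293, Q* = 3864.8

With F = 89, supply is Qs = 2106.8 + 6P.
At equilibrium Qd = Qs, so 5622.8 - 6P = 2106.8 + 6P; collecting terms, 3516 = 12P and P* = 293.
Plugging P* into demand: Q* = 5622.8 - 6(293) = 3864.8.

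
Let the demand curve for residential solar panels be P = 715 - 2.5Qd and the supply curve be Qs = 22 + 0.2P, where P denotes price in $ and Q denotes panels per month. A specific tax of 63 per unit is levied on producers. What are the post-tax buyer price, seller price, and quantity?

Inverting to quantity form: Qd = 286 - 0.4P.
The tax drives a wedge P_b - P_s = 63. Substituting P_s = P_b - 63 into supply: Qs = 9.4 + 0.2P_b.
Equate demand and the shifted supply: 286 - 0.4P_b = 9.4 + 0.2P_b, giving 0.6P_b = 276.6, so P_b = 461.
So P_s = 398 and the quantity traded is Q = 286 - 0.4(461) = 101.6.

P_b = 461, P_s = 398, Q = 101.6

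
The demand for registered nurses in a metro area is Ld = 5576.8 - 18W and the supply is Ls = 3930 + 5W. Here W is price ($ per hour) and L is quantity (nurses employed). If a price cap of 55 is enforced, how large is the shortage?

With W fixed at 55, quantity demanded is 4586.8 and quantity supplied is 4205.
Shortage = Ld - Ls = 4586.8 - 4205 = 381.8.

Shortage = 381.8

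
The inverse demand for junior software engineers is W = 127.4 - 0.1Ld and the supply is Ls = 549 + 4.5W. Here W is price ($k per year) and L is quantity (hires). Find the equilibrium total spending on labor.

Total spending on labor = 38700

Inverting to quantity form: Ld = 1274 - 10W.
Equating demand and supply, 1274 - 10W = 549 + 4.5W gives 14.5W = 725, so W* = 50.
Substitute back: L* = 1274 - 10(50) = 774.
Total spending on labor = W* × L* = 50 × 774 = 38700.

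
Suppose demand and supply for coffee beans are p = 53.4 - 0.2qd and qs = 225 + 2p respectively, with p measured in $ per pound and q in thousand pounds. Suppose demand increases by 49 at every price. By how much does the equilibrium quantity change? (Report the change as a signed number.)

Solving each curve for q: qd = 267 - 5p.
At equilibrium qd = qs, so 267 - 5p = 225 + 2p; collecting terms, 42 = 7p and p* = 6.
Substitute back: q* = 267 - 5(6) = 237.
After the shift, demand is qd = 316 - 5p.
Re-solving, 7p = 91 gives p = 13 and q = 251.
Δq = 251 - 237 = 14.

Δq = 14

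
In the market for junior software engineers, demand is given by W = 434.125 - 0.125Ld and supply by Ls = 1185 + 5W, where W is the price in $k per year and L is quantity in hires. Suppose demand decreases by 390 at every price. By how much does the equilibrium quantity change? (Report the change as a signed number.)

In direct form, Ld = 3473 - 8W.
At equilibrium Ld = Ls, so 3473 - 8W = 1185 + 5W; collecting terms, 2288 = 13W and W* = 176.
From the demand curve, L* = 3473 - 8(176) = 2065.
After the shift, demand is Ld = 3083 - 8W.
New equilibrium: 1898 = 13W, so W = 146 and L = 1915.
ΔL = 1915 - 2065 = -150.

ΔL = -150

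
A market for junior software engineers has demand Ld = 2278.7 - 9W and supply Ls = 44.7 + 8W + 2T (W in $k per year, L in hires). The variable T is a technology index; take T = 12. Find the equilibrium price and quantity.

With T = 12, supply is Ls = 68.7 + 8W.
At equilibrium Ld = Ls, so 2278.7 - 9W = 68.7 + 8W; collecting terms, 2210 = 17W and W* = 130.
Then L* = 2278.7 - 9(130) = 1108.7.

W* = 130, L* = 1108.7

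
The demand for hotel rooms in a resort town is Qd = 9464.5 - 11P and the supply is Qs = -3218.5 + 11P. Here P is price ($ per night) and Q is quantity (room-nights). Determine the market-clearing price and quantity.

Equating demand and supply, 9464.5 - 11P = -3218.5 + 11P gives 22P = 12683, so P* = 576.5.
Substitute back: Q* = 9464.5 - 11(576.5) = 3123.

P* = 576.5, Q* = 3123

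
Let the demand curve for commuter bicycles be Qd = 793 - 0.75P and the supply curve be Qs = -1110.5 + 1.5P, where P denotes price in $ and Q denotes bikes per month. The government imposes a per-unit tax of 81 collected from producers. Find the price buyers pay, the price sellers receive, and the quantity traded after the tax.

P_b = 900, P_s = 819, Q = 118

With a tax of 81 on producers, they supply based on the net price P_s = P_b - 81, so Qs = -1232 + 1.5P_b.
Set Qd = Qs: 793 - 0.75P_b = -1232 + 1.5P_b, so 2025 = 2.25P_b and P_b = 900.
So P_s = 819 and the quantity traded is Q = 793 - 0.75(900) = 118.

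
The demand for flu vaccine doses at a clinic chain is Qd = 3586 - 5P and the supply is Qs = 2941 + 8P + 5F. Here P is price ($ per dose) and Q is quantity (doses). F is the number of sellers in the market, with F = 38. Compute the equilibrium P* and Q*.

With F = 38, supply is Qs = 3131 + 8P.
At equilibrium Qd = Qs, so 3586 - 5P = 3131 + 8P; collecting terms, 455 = 13P and P* = 35.
Substitute back: Q* = 3586 - 5(35) = 3411.

P* = 35, Q* = 3411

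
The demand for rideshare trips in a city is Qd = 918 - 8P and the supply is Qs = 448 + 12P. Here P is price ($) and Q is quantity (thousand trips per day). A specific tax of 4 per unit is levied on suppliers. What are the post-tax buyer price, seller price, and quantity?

Suppliers keep P_s = P_b - 4 per unit, so supply in terms of the buyer price is Qs = 400 + 12P_b.
Set Qd = Qs: 918 - 8P_b = 400 + 12P_b, so 518 = 20P_b and P_b = 25.9.
So P_s = 21.9 and the quantity traded is Q = 918 - 8(25.9) = 710.8.

P_b = 25.9, P_s = 21.9, Q = 710.8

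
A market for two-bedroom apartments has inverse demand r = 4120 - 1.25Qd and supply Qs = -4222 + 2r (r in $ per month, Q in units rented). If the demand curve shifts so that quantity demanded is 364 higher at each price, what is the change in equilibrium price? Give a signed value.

Inverting to quantity form: Qd = 3296 - 0.8r.
At equilibrium Qd = Qs, so 3296 - 0.8r = -4222 + 2r; collecting terms, 7518 = 2.8r and r* = 2685.
Then Q* = 3296 - 0.8(2685) = 1148.
After the shift, demand is Qd = 3660 - 0.8r.
New equilibrium: 7882 = 2.8r, so r = 2815 and Q = 1408.
Δr = 2815 - 2685 = 130.

Δr = 130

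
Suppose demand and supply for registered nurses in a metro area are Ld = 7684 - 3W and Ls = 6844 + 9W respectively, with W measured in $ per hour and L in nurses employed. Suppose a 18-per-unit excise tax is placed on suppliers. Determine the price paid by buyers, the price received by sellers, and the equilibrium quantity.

The tax drives a wedge W_b - W_s = 18. Substituting W_s = W_b - 18 into supply: Ls = 6682 + 9W_b.
Equate demand and the shifted supply: 7684 - 3W_b = 6682 + 9W_b, giving 12W_b = 1002, so W_b = 83.5.
Then W_s = 83.5 - 18 = 65.5 and L = 7684 - 3(83.5) = 7433.5.

W_b = 83.5, W_s = 65.5, L = 7433.5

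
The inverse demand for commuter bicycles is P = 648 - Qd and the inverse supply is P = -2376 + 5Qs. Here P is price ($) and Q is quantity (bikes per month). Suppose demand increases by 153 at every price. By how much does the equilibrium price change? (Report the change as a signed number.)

Solving each curve for Q: Qd = 648 - P and Qs = 475.2 + 0.2P.
Set Qd = Qs: 648 - P = 475.2 + 0.2P, so 172.8 = 1.2P and P* = 144.
From the demand curve, Q* = 648 - 144 = 504.
After the shift, demand is Qd = 801 - P.
The new intersection has 325.8 = 1.2P, i.e. P = 271.5, Q = 529.5.
ΔP = 271.5 - 144 = 127.5.

ΔP = 127.5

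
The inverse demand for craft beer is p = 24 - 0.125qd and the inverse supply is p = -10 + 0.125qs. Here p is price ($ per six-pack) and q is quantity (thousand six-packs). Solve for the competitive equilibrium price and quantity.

p* = 7, q* = 136

In direct form, qd = 192 - 8p and qs = 80 + 8p.
Equating demand and supply, 192 - 8p = 80 + 8p gives 16p = 112, so p* = 7.
Plugging p* into demand: q* = 192 - 8(7) = 136.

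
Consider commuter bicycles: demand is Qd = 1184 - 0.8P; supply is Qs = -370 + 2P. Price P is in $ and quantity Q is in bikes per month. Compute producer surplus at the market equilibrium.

Producer surplus = 136900

The market clears where 1184 - 0.8P = -370 + 2P. Rearranging, 2.8P = 1554, hence P* = 555.
Then Q* = 1184 - 0.8(555) = 740.
Supply choke price (Qs = 0): P = 185. Producer surplus = ½ × (555 - 185) × 740 = 136900.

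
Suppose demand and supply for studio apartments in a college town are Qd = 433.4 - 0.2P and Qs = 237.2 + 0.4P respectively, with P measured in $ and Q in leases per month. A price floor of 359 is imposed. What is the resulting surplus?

Surplus = 19.2

Evaluating both curves at the floor price 359 gives Qd = 361.6, Qs = 380.8.
Surplus = Qs - Qd = 380.8 - 361.6 = 19.2.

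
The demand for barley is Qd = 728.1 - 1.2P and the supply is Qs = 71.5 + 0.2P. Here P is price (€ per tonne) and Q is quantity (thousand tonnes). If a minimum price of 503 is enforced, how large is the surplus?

With P fixed at 503, quantity demanded is 124.5 and quantity supplied is 172.1.
Surplus = Qs - Qd = 172.1 - 124.5 = 47.6.

Surplus = 47.6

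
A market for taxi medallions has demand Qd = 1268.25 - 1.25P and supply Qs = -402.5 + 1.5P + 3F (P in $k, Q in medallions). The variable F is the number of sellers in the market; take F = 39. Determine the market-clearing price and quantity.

P* = 565, Q* = 562

With F = 39, supply is Qs = -285.5 + 1.5P.
At equilibrium Qd = Qs, so 1268.25 - 1.25P = -285.5 + 1.5P; collecting terms, 1553.75 = 2.75P and P* = 565.
Plugging P* into demand: Q* = 1268.25 - 1.25(565) = 562.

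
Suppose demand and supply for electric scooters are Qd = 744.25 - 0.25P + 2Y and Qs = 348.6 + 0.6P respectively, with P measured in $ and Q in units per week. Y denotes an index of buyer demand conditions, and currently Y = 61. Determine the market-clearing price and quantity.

P* = 609, Q* = 714

With Y = 61, demand is Qd = 866.25 - 0.25P.
Equating demand and supply, 866.25 - 0.25P = 348.6 + 0.6P gives 0.85P = 517.65, so P* = 609.
From the demand curve, Q* = 866.25 - 0.25(609) = 714.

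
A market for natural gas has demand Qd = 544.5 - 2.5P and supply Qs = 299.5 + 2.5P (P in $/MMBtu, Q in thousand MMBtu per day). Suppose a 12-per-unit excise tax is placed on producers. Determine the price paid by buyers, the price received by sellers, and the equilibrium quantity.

With a tax of 12 on producers, they supply based on the net price P_s = P_b - 12, so Qs = 269.5 + 2.5P_b.
Equate demand and the shifted supply: 544.5 - 2.5P_b = 269.5 + 2.5P_b, giving 5P_b = 275, so P_b = 55.
Then P_s = 55 - 12 = 43 and Q = 544.5 - 2.5(55) = 407.

P_b = 55, P_s = 43, Q = 407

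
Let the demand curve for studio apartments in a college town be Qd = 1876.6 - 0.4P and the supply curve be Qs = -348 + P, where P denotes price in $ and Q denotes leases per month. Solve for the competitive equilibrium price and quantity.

At equilibrium Qd = Qs, so 1876.6 - 0.4P = -348 + P; collecting terms, 2224.6 = 1.4P and P* = 1589.
From the demand curve, Q* = 1876.6 - 0.4(1589) = 1241.

P* = 1589, Q* = 1241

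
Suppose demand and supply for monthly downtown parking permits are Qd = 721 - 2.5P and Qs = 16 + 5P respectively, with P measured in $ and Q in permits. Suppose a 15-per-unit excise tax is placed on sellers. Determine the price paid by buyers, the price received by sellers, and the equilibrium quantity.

P_b = 104, P_s = 89, Q = 461

Sellers keep P_s = P_b - 15 per unit, so supply in terms of the buyer price is Qs = -59 + 5P_b.
Equate demand and the shifted supply: 721 - 2.5P_b = -59 + 5P_b, giving 7.5P_b = 780, so P_b = 104.
Then P_s = 104 - 15 = 89 and Q = 721 - 2.5(104) = 461.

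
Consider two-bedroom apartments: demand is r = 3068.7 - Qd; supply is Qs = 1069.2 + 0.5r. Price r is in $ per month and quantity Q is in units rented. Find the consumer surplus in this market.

Consumer surplus = 1506327.245

In direct form, Qd = 3068.7 - r.
The market clears where 3068.7 - r = 1069.2 + 0.5r. Rearranging, 1.5r = 1999.5, hence r* = 1333.
Then Q* = 3068.7 - 1333 = 1735.7.
Demand choke price (Qd = 0): r = 3068.7. Consumer surplus = ½ × (3068.7 - 1333) × 1735.7 = 1506327.245.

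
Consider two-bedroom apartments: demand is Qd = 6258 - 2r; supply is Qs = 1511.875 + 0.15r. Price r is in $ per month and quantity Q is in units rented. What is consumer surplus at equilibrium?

At equilibrium Qd = Qs, so 6258 - 2r = 1511.875 + 0.15r; collecting terms, 4746.125 = 2.15r and r* = 2207.5.
From the demand curve, Q* = 6258 - 2(2207.5) = 1843.
Demand choke price (Qd = 0): r = 6258/2 = 3129. Consumer surplus = ½ × (3129 - 2207.5) × 1843 = 849162.25.

Consumer surplus = 849162.25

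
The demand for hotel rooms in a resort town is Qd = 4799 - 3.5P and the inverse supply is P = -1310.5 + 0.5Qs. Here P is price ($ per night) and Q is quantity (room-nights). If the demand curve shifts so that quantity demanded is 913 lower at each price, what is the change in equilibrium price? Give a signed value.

Rewriting in direct form: Qs = 2621 + 2P.
Equating demand and supply, 4799 - 3.5P = 2621 + 2P gives 5.5P = 2178, so P* = 396.
Substitute back: Q* = 4799 - 3.5(396) = 3413.
After the shift, demand is Qd = 3886 - 3.5P.
New equilibrium: 1265 = 5.5P, so P = 230 and Q = 3081.
ΔP = 230 - 396 = -166.

ΔP = -166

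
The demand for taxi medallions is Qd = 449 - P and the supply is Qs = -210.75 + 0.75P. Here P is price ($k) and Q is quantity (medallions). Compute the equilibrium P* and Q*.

P* = 377, Q* = 72

At equilibrium Qd = Qs, so 449 - P = -210.75 + 0.75P; collecting terms, 659.75 = 1.75P and P* = 377.
Plugging P* into demand: Q* = 449 - 377 = 72.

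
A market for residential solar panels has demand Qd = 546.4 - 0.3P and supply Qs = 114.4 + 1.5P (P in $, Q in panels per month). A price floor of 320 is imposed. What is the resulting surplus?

At P = 320: Qd = 450.4 and Qs = 594.4.
Surplus = Qs - Qd = 594.4 - 450.4 = 144.

Surplus = 144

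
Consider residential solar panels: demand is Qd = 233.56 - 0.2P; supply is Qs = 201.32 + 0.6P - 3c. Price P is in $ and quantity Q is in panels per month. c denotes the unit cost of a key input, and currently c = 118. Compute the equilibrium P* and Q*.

P* = 482.8, Q* = 137

With c = 118, supply is Qs = -152.68 + 0.6P.
The market clears where 233.56 - 0.2P = -152.68 + 0.6P. Rearranging, 0.8P = 386.24, hence P* = 482.8.
From the demand curve, Q* = 233.56 - 0.2(482.8) = 137.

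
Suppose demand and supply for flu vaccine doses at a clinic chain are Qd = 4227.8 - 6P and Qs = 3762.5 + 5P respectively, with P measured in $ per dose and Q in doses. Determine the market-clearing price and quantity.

At equilibrium Qd = Qs, so 4227.8 - 6P = 3762.5 + 5P; collecting terms, 465.3 = 11P and P* = 42.3.
From the demand curve, Q* = 4227.8 - 6(42.3) = 3974.

P* = 42.3, Q* = 3974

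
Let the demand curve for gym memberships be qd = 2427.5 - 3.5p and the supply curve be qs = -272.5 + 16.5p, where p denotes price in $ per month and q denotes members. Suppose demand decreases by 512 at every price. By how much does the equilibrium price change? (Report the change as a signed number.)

The market clears where 2427.5 - 3.5p = -272.5 + 16.5p. Rearranging, 20p = 2700, hence p* = 135.
Then q* = 2427.5 - 3.5(135) = 1955.
After the shift, demand is qd = 1915.5 - 3.5p.
Re-solving, 20p = 2188 gives p = 109.4 and q = 1532.6.
Δp = 109.4 - 135 = -25.6.

Δp = -25.6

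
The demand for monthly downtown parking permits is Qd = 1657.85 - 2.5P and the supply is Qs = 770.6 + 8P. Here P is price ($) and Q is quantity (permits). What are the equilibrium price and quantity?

At equilibrium Qd = Qs, so 1657.85 - 2.5P = 770.6 + 8P; collecting terms, 887.25 = 10.5P and P* = 84.5.
Substitute back: Q* = 1657.85 - 2.5(84.5) = 1446.6.

P* = 84.5, Q* = 1446.6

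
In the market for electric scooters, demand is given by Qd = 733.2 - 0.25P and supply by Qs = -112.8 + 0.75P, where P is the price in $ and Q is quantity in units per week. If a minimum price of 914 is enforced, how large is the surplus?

Surplus = 68

At P = 914: Qd = 504.7 and Qs = 572.7.
Surplus = Qs - Qd = 572.7 - 504.7 = 68.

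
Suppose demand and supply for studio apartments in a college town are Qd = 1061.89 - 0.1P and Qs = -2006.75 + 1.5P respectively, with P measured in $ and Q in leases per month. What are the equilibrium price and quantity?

P* = 1917.9, Q* = 870.1

The market clears where 1061.89 - 0.1P = -2006.75 + 1.5P. Rearranging, 1.6P = 3068.64, hence P* = 1917.9.
Plugging P* into demand: Q* = 1061.89 - 0.1(1917.9) = 870.1.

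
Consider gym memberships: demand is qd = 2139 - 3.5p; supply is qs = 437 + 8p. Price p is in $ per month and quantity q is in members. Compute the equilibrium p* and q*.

p* = 148, q* = 1621

The market clears where 2139 - 3.5p = 437 + 8p. Rearranging, 11.5p = 1702, hence p* = 148.
Substitute back: q* = 2139 - 3.5(148) = 1621.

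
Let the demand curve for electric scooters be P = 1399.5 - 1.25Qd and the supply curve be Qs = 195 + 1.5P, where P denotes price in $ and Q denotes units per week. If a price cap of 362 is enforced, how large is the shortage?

Shortage = 92

Solving each curve for Q: Qd = 1119.6 - 0.8P.
With P fixed at 362, quantity demanded is 830 and quantity supplied is 738.
Shortage = Qd - Qs = 830 - 738 = 92.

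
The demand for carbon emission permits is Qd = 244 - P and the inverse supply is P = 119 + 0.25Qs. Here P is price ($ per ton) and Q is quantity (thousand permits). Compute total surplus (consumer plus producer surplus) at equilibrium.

Total surplus = 6250

Rewriting in direct form: Qs = -476 + 4P.
Equating demand and supply, 244 - P = -476 + 4P gives 5P = 720, so P* = 144.
Then Q* = 244 - 144 = 100.
Demand choke price = 244; supply choke price = 119. CS = ½(244 - 144)(100) = 5000; PS = ½(144 - 119)(100) = 1250. Total surplus = 6250.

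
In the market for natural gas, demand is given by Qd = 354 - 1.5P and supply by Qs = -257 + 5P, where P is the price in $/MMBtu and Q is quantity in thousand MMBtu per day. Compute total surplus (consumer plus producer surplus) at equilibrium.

The market clears where 354 - 1.5P = -257 + 5P. Rearranging, 6.5P = 611, hence P* = 94.
Then Q* = 354 - 1.5(94) = 213.
Demand choke price = 236; supply choke price = 51.4. CS = ½(236 - 94)(213) = 15123; PS = ½(94 - 51.4)(213) = 4536.9. Total surplus = 19659.9.

Total surplus = 19659.9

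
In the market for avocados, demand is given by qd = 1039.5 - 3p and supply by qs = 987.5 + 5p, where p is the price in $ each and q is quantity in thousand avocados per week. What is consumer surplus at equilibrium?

Consumer surplus = 173400

The market clears where 1039.5 - 3p = 987.5 + 5p. Rearranging, 8p = 52, hence p* = 6.5.
Then q* = 1039.5 - 3(6.5) = 1020.
Demand choke price (qd = 0): p = 1039.5/3 = 346.5. Consumer surplus = ½ × (346.5 - 6.5) × 1020 = 173400.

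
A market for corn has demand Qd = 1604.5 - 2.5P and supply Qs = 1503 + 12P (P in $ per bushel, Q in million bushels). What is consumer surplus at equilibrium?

Consumer surplus = 503713.8

At equilibrium Qd = Qs, so 1604.5 - 2.5P = 1503 + 12P; collecting terms, 101.5 = 14.5P and P* = 7.
From the demand curve, Q* = 1604.5 - 2.5(7) = 1587.
Demand choke price (Qd = 0): P = 1604.5/2.5 = 641.8. Consumer surplus = ½ × (641.8 - 7) × 1587 = 503713.8.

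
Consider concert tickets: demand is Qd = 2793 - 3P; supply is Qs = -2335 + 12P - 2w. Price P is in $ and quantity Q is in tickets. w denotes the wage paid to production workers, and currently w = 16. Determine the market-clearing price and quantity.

P* = 344, Q* = 1761

With w = 16, supply is Qs = -2367 + 12P.
At equilibrium Qd = Qs, so 2793 - 3P = -2367 + 12P; collecting terms, 5160 = 15P and P* = 344.
Then Q* = 2793 - 3(344) = 1761.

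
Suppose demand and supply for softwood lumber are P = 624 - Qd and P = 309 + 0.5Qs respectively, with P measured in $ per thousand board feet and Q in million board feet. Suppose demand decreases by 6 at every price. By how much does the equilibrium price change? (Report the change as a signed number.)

Inverting to quantity form: Qd = 624 - P and Qs = -618 + 2P.
Equating demand and supply, 624 - P = -618 + 2P gives 3P = 1242, so P* = 414.
Substitute back: Q* = 624 - 414 = 210.
After the shift, demand is Qd = 618 - P.
The new intersection has 1236 = 3P, i.e. P = 412, Q = 206.
ΔP = 412 - 414 = -2.

ΔP = -2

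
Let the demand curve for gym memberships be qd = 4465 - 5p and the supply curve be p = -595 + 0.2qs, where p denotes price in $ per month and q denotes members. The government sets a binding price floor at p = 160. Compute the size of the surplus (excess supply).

Rewriting in direct form: qs = 2975 + 5p.
Evaluating both curves at the floor price 160 gives qd = 3665, qs = 3775.
Surplus = qs - qd = 3775 - 3665 = 110.

Surplus = 110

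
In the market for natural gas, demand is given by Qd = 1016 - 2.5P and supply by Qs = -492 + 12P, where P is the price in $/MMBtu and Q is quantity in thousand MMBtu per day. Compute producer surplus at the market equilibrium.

Producer surplus = 23814

The market clears where 1016 - 2.5P = -492 + 12P. Rearranging, 14.5P = 1508, hence P* = 104.
From the demand curve, Q* = 1016 - 2.5(104) = 756.
Supply choke price (Qs = 0): P = 41. Producer surplus = ½ × (104 - 41) × 756 = 23814.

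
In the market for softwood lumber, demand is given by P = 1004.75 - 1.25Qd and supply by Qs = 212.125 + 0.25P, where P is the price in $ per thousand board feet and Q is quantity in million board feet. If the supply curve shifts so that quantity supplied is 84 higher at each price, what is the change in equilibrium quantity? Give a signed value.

In direct form, Qd = 803.8 - 0.8P.
The market clears where 803.8 - 0.8P = 212.125 + 0.25P. Rearranging, 1.05P = 591.675, hence P* = 563.5.
Substitute back: Q* = 803.8 - 0.8(563.5) = 353.
After the shift, supply is Qs = 296.125 + 0.25P.
The new intersection has 507.675 = 1.05P, i.e. P = 483.5, Q = 417.
ΔQ = 417 - 353 = 64.

ΔQ = 64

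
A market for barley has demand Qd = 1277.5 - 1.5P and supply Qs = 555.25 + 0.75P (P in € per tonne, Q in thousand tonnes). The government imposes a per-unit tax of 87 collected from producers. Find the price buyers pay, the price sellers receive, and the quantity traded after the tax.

P_b = 350, P_s = 263, Q = 752.5

Producers keep P_s = P_b - 87 per unit, so supply in terms of the buyer price is Qs = 490 + 0.75P_b.
Equate demand and the shifted supply: 1277.5 - 1.5P_b = 490 + 0.75P_b, giving 2.25P_b = 787.5, so P_b = 350.
So P_s = 263 and the quantity traded is Q = 1277.5 - 1.5(350) = 752.5.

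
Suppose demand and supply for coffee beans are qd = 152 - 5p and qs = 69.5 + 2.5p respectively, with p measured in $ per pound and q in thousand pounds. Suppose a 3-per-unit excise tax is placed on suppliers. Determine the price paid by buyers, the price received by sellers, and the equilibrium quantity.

Suppliers keep p_s = p_b - 3 per unit, so supply in terms of the buyer price is qs = 62 + 2.5p_b.
Equate demand and the shifted supply: 152 - 5p_b = 62 + 2.5p_b, giving 7.5p_b = 90, so p_b = 12.
So p_s = 9 and the quantity traded is q = 152 - 5(12) = 92.

p_b = 12, p_s = 9, q = 92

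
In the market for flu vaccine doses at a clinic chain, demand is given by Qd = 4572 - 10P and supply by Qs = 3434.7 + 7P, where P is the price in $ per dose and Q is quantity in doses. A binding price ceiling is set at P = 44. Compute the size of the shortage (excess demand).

Shortage = 389.3

At P = 44: Qd = 4132 and Qs = 3742.7.
Shortage = Qd - Qs = 4132 - 3742.7 = 389.3.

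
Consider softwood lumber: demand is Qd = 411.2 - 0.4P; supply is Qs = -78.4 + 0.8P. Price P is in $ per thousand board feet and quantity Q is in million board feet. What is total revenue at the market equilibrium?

Total revenue = 101184

At equilibrium Qd = Qs, so 411.2 - 0.4P = -78.4 + 0.8P; collecting terms, 489.6 = 1.2P and P* = 408.
Substitute back: Q* = 411.2 - 0.4(408) = 248.
Total revenue = P* × Q* = 408 × 248 = 101184.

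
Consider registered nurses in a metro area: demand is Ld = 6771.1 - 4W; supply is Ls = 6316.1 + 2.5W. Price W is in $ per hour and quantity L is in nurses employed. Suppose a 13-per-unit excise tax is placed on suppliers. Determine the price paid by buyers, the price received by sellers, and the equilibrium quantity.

W_b = 75, W_s = 62, L = 6471.1

Suppliers keep W_s = W_b - 13 per unit, so supply in terms of the buyer price is Ls = 6283.6 + 2.5W_b.
Market clearing requires 6771.1 - 4W_b = 6283.6 + 2.5W_b; hence 487.5 = 6.5W_b and W_b = 75.
So W_s = 62 and the quantity traded is L = 6771.1 - 4(75) = 6471.1.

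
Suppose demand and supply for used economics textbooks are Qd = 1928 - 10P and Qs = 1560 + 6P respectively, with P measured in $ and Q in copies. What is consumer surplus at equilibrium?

Equating demand and supply, 1928 - 10P = 1560 + 6P gives 16P = 368, so P* = 23.
Then Q* = 1928 - 10(23) = 1698.
Demand choke price (Qd = 0): P = 1928/10 = 192.8. Consumer surplus = ½ × (192.8 - 23) × 1698 = 144160.2.

Consumer surplus = 144160.2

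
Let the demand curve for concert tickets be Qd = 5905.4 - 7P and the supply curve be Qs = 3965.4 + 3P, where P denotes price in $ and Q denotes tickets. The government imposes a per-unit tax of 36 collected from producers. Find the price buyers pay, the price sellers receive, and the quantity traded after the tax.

The tax drives a wedge P_b - P_s = 36. Substituting P_s = P_b - 36 into supply: Qs = 3857.4 + 3P_b.
Market clearing requires 5905.4 - 7P_b = 3857.4 + 3P_b; hence 2048 = 10P_b and P_b = 204.8.
Then P_s = 204.8 - 36 = 168.8 and Q = 5905.4 - 7(204.8) = 4471.8.

P_b = 204.8, P_s = 168.8, Q = 4471.8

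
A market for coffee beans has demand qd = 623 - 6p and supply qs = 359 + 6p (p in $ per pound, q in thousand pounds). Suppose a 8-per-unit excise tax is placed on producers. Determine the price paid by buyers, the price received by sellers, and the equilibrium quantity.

p_b = 26, p_s = 18, q = 467

The tax drives a wedge p_b - p_s = 8. Substituting p_s = p_b - 8 into supply: qs = 311 + 6p_b.
Equate demand and the shifted supply: 623 - 6p_b = 311 + 6p_b, giving 12p_b = 312, so p_b = 26.
So p_s = 18 and the quantity traded is q = 623 - 6(26) = 467.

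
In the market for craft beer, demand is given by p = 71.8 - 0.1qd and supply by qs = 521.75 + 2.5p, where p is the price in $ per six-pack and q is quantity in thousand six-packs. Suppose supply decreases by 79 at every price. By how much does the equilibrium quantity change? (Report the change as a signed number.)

Rewriting in direct form: qd = 718 - 10p.
Equating demand and supply, 718 - 10p = 521.75 + 2.5p gives 12.5p = 196.25, so p* = 15.7.
Substitute back: q* = 718 - 10(15.7) = 561.
After the shift, supply is qs = 442.75 + 2.5p.
Re-solving, 12.5p = 275.25 gives p = 22.02 and q = 497.8.
Δq = 497.8 - 561 = -63.2.

Δq = -63.2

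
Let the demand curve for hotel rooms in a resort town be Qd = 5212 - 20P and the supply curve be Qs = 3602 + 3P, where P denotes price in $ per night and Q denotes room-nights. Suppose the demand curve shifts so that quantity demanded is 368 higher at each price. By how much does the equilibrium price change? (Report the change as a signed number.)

At equilibrium Qd = Qs, so 5212 - 20P = 3602 + 3P; collecting terms, 1610 = 23P and P* = 70.
Substitute back: Q* = 5212 - 20(70) = 3812.
After the shift, demand is Qd = 5580 - 20P.
Re-solving, 23P = 1978 gives P = 86 and Q = 3860.
ΔP = 86 - 70 = 16.

ΔP = 16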